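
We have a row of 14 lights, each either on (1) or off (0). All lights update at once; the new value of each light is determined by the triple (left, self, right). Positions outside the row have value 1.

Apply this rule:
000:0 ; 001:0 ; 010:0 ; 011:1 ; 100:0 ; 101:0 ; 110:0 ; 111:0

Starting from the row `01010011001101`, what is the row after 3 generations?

00000000000001

00000010001001
00000000000001
00000000000001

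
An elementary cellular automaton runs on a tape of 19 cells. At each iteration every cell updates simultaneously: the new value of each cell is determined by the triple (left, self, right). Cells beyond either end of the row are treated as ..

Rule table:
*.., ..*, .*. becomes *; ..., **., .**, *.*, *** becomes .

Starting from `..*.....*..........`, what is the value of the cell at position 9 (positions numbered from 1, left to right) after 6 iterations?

.

iteration 1: .***...***.........
iteration 2: *...*.*...*........
iteration 3: **.**.**.***.......
iteration 4: ............*......
iteration 5: ...........***.....
iteration 6: ..........*...*....
position 9 holds .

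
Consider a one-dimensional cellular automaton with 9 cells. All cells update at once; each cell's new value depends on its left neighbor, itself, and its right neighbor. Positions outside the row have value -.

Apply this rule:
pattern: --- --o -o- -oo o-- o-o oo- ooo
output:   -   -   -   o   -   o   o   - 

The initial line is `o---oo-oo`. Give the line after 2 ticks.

----o---o

tick 1: ----ooooo
tick 2: ----o---o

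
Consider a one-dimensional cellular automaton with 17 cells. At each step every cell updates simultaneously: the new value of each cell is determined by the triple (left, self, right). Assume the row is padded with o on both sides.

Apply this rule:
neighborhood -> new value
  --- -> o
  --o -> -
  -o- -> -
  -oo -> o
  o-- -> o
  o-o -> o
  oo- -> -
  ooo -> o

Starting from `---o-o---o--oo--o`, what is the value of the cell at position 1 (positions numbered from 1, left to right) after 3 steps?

oo--o-oo--o-o-o-o
o-o--oo-o--o-o-oo
-o-o-o-o-o--o-ooo
position 1 holds -

-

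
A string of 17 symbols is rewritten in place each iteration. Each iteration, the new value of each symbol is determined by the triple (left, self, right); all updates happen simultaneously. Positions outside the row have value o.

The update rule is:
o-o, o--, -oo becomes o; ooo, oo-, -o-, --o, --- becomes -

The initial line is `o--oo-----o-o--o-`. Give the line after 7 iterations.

iteration 1: -o-o-o-----o-o--o
iteration 2: o-o-o-o-----o-o-o
iteration 3: -o-o-o-o-----o-oo
iteration 4: o-o-o-o-o-----oo-
iteration 5: -o-o-o-o-o----o-o
iteration 6: o-o-o-o-o-o----oo
iteration 7: -o-o-o-o-o-o---o-

-o-o-o-o-o-o---o-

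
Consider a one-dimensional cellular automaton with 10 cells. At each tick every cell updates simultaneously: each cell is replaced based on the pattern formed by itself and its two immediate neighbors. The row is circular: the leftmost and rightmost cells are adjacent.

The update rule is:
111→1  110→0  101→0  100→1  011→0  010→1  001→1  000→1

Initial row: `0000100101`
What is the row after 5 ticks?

1101011111

tick 1: 1111111101
tick 2: 1111111000
tick 3: 0111110111
tick 4: 0011100010
tick 5: 1101011111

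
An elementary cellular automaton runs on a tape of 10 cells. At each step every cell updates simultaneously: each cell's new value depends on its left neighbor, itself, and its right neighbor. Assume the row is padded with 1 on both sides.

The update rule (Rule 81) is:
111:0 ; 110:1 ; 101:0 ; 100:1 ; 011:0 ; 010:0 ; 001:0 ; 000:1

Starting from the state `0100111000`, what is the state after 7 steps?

0010001110
1001100010
1100111000
0110001110
0011100010
1000111000
1110001110

1110001110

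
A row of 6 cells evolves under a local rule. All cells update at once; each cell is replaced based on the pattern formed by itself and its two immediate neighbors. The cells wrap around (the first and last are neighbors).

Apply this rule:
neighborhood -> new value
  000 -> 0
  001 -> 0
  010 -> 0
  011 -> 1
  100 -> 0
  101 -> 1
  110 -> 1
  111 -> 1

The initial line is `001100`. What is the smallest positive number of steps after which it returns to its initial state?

1

001100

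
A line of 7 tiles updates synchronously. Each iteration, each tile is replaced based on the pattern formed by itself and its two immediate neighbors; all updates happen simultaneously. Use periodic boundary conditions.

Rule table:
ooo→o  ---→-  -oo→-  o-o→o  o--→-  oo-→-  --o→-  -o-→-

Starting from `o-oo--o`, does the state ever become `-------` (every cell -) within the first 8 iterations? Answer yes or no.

yes

-o-----
-------
all cells are - at iteration 2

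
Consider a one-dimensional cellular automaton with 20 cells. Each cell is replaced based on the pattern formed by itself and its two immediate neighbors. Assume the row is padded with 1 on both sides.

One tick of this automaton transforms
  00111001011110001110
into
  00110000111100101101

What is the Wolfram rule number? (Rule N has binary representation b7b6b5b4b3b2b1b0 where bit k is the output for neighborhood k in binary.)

169

position 3: 111 → 1  (bit 7 = 1)
position 4: 110 → 0  (bit 6 = 0)
position 8: 101 → 1  (bit 5 = 1)
position 0: 100 → 0  (bit 4 = 0)
position 2: 011 → 1  (bit 3 = 1)
position 7: 010 → 0  (bit 2 = 0)
position 1: 001 → 0  (bit 1 = 0)
position 14: 000 → 1  (bit 0 = 1)
bits b7..b0 = 10101001 = 169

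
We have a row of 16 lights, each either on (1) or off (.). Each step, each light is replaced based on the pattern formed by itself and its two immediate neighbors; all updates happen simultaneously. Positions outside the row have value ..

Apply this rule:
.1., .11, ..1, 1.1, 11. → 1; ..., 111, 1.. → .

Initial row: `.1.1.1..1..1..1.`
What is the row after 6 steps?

111111.....11.1.

111111.11.11.11.
1....1111111111.
1...11........1.
1..111.......11.
1.11.1......111.
111111.....11.1.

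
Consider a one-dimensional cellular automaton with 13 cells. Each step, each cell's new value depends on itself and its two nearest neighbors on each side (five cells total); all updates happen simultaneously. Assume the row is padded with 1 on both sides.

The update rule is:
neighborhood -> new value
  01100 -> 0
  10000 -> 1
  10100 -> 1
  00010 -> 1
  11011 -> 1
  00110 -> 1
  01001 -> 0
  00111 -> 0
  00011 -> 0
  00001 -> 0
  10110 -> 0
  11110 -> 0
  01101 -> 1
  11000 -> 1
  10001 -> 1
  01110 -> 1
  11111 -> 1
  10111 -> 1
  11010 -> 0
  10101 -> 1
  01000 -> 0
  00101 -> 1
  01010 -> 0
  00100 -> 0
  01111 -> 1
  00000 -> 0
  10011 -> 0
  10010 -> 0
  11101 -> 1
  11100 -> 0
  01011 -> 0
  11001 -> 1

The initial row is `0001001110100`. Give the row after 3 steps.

step 1: 1110000110100
step 2: 1001100110100
step 3: 0101010110100

0101010110100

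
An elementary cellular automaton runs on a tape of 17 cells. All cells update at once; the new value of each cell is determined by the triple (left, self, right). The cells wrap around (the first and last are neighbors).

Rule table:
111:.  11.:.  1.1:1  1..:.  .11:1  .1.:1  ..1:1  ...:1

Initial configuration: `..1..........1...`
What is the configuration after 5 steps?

111.1111111111.11
...11.........11.
1111..111111111..
1....11.........1
..1111..111111111

..1111..111111111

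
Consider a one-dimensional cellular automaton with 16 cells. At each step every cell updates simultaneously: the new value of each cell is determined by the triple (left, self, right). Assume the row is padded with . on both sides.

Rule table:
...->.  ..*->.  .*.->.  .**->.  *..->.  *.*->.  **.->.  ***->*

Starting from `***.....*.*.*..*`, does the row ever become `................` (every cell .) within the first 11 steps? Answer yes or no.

.*..............
................
all cells are . at step 2

yes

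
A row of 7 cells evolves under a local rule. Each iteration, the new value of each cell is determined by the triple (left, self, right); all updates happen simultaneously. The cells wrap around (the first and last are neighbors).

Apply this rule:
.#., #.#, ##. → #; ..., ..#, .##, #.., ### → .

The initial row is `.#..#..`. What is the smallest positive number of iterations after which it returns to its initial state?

1

.#..#..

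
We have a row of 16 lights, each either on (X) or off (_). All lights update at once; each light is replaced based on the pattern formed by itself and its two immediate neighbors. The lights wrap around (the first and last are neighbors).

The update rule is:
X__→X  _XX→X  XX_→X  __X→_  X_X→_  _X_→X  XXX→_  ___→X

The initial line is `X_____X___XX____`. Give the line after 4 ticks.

XXXXX_XXX_XXXXX_
X___X_X_X_X___X_
XXX_X_X_X_XXX_X_
X_X_X_X_X_X_X_X_

X_X_X_X_X_X_X_X_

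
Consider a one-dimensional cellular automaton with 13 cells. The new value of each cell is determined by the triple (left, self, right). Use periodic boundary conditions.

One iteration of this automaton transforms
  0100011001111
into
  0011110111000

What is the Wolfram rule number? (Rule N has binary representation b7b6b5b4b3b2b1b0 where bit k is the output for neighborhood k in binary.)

position 10: 111 → 0  (bit 7 = 0)
position 6: 110 → 0  (bit 6 = 0)
position 0: 101 → 0  (bit 5 = 0)
position 2: 100 → 1  (bit 4 = 1)
position 5: 011 → 1  (bit 3 = 1)
position 1: 010 → 0  (bit 2 = 0)
position 4: 001 → 1  (bit 1 = 1)
position 3: 000 → 1  (bit 0 = 1)
bits b7..b0 = 00011011 = 27

27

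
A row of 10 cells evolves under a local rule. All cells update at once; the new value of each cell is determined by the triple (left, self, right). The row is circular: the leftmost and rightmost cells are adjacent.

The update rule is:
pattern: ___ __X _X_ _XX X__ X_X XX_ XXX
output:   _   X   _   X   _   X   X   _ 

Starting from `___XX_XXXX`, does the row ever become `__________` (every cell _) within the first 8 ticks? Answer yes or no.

__XXXXX__X
_XX___X_X_
XXX__X_X__
X_X_X_X__X
XX_X_X__XX
_XX_X__XX_
XXXX__XXX_
X__X_XX_XX
tick 8 is X__X_XX_XX, still not uniform _

no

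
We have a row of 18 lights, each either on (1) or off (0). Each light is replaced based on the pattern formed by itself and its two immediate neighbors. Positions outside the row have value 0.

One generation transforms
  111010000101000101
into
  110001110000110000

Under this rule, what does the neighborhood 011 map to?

1

At position 0 the neighborhood is 011; the next row has 1 there.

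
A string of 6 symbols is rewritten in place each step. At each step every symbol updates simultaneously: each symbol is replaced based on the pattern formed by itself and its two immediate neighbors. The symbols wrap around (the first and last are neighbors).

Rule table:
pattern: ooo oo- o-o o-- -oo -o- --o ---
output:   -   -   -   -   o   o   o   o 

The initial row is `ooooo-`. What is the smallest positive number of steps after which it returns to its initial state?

6

o-----
o-oooo
--o---
ooo-oo
----o-
ooooo-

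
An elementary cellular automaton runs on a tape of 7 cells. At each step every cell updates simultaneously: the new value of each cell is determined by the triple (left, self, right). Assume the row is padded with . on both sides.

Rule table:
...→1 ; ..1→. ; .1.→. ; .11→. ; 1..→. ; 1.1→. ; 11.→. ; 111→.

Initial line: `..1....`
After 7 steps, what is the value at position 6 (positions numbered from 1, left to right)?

1

1...111
..1....  (repeats step 0; period 2)
step 7: 1...111
position 6 holds 1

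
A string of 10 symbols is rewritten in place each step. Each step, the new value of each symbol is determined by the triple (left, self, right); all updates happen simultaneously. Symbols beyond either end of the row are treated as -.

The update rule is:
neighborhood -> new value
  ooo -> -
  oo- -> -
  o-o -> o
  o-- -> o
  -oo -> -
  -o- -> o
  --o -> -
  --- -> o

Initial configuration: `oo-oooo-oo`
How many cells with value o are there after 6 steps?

step 1: --o----o--
step 2: o-oooo-ooo
step 3: oo----o---
step 4: --ooo-oooo
step 5: o----o----
step 6: oooo-ooooo
count of o: 9

9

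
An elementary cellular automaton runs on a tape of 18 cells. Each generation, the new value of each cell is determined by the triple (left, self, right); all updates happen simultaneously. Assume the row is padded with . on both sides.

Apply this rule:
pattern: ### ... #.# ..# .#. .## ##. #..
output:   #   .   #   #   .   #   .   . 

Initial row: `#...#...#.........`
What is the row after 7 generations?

...#...#..........
..#...#...........
.#...#............
#...#.............
...#..............
..#...............
.#................

.#................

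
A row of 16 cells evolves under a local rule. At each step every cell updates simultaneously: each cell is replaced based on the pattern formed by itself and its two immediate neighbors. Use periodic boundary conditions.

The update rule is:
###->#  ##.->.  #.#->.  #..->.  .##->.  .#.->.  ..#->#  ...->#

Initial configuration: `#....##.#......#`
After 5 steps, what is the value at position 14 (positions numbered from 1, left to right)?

#

..###.....#####.
##.#..####.###..
.....#.##...#..#
.####.....##..#.
#.##..####...#..
position 14 holds #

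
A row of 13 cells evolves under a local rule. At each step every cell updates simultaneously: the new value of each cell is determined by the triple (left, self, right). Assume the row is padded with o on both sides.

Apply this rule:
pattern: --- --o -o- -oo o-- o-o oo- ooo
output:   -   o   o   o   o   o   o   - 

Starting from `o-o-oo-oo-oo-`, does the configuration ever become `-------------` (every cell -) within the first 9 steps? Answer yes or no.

yes

ooooooooooooo
-------------
all cells are - at step 2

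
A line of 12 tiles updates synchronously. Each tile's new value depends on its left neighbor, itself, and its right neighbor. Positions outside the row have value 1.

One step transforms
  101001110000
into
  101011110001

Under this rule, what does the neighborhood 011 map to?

At position 5 the neighborhood is 011; the next row has 1 there.

1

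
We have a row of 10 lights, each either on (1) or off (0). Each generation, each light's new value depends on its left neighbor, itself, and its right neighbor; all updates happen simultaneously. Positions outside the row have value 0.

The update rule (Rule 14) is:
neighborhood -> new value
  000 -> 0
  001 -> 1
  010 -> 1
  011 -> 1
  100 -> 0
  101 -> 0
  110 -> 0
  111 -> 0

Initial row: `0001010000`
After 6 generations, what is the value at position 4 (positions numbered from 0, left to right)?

0

0011010000
0110010000
1100110000
1001100000
1011000000
1010000000
position 4 holds 0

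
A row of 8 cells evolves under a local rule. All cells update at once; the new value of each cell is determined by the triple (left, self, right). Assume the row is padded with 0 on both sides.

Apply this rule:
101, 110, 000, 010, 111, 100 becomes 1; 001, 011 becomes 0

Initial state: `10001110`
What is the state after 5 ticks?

11001111

11100111
01110011
00111001
10011101
11001111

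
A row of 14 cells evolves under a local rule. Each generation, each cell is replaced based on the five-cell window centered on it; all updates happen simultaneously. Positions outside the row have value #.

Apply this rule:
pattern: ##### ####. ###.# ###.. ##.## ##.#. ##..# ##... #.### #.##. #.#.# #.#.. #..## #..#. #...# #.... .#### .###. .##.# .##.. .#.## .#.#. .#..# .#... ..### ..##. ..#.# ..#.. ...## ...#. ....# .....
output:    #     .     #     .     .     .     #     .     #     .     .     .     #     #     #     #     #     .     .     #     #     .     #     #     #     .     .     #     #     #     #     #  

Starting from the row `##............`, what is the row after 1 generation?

...###########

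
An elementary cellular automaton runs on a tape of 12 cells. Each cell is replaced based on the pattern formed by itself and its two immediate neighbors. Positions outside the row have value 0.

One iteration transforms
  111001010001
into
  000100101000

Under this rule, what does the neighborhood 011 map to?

0

At position 0 the neighborhood is 011; the next row has 0 there.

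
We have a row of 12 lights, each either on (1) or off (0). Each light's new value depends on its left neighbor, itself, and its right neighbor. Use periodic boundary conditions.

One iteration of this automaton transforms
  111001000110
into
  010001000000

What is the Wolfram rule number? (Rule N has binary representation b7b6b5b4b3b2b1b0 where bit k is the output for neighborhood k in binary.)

position 1: 111 → 1  (bit 7 = 1)
position 2: 110 → 0  (bit 6 = 0)
position 11: 101 → 0  (bit 5 = 0)
position 3: 100 → 0  (bit 4 = 0)
position 0: 011 → 0  (bit 3 = 0)
position 5: 010 → 1  (bit 2 = 1)
position 4: 001 → 0  (bit 1 = 0)
position 7: 000 → 0  (bit 0 = 0)
bits b7..b0 = 10000100 = 132

132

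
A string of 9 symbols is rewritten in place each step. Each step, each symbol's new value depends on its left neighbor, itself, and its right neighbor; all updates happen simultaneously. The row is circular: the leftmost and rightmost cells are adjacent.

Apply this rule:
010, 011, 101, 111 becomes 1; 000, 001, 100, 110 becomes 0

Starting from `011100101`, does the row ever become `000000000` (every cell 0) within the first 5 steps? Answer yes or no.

111000111
110000111
100000111
000000111
000000110
step 5 is 000000110, still not uniform 0

no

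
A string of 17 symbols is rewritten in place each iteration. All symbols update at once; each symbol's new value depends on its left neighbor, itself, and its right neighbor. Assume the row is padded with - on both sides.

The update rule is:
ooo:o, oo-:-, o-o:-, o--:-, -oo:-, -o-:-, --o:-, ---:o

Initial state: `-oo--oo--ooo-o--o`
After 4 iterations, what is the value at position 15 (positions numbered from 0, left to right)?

-

----------o------
ooooooooo---ooooo
-ooooooo--o--ooo-
--ooooo-------o--
position 15 holds -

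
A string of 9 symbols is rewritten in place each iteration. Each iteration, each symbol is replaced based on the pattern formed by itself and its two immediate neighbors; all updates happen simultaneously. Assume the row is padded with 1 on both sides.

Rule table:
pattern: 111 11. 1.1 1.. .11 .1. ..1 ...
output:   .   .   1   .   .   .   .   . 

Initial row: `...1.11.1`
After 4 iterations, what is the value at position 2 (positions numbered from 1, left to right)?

iteration 1: ....1..1.
iteration 2: ........1
iteration 3: .........
iteration 4: .........
position 2 holds .

.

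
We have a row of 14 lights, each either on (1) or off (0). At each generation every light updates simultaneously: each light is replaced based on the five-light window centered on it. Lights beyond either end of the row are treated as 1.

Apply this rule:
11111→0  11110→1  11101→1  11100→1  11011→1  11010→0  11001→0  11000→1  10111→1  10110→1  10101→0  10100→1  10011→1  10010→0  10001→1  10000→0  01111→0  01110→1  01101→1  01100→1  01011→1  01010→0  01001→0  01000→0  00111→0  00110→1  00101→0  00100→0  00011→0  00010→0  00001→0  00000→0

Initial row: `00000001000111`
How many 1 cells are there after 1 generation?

generation 1: 10000000010000
count of 1: 2

2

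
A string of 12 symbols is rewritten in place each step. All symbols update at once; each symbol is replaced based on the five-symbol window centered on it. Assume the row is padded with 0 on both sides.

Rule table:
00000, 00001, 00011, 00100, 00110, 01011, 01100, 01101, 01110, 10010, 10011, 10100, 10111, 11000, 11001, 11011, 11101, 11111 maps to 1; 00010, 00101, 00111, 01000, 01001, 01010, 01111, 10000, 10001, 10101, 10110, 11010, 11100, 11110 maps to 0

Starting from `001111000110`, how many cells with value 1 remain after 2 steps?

110000101111
111010011000
count of 1: 6

6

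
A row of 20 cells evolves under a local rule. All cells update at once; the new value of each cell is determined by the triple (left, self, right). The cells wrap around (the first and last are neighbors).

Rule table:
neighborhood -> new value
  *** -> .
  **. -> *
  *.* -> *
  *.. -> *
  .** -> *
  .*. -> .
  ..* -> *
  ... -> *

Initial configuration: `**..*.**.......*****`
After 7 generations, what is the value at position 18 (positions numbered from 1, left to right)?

generation 1: .***.***********....
generation 2: **.***.........*****
generation 3: .***.***********....  (repeats generation 1; period 2)
generation 7: .***.***********....
position 18 holds .

.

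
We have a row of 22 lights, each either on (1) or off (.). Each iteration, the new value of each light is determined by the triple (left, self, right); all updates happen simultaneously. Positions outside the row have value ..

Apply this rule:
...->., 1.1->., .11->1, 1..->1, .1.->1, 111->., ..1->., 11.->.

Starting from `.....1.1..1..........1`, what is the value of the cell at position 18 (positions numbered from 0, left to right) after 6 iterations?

.

.....1.11.11.........1
.....1.1..1.1........1
.....1.11.1.11.......1
.....1.1..1.1.1......1
.....1.11.1.1.11.....1
.....1.1..1.1.1.1....1
position 18 holds .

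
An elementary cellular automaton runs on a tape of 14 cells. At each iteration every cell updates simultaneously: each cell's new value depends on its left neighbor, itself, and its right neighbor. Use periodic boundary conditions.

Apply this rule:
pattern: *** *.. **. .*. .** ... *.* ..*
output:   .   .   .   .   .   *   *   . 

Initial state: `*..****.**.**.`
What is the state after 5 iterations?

.......*..*..*
.*****........
.......*******
.*****........  (repeats iteration 2; period 2)
iteration 5: .......*******

.......*******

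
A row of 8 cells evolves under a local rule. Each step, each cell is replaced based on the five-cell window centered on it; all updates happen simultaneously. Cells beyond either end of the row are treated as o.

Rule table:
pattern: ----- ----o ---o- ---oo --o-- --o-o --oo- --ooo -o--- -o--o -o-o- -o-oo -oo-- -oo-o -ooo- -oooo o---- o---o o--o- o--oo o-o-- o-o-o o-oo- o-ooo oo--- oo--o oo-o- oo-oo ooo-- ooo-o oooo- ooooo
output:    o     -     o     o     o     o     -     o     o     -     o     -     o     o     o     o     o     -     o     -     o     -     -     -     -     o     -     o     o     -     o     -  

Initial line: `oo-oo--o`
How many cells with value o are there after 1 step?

5

o-o-oo-o
count of o: 5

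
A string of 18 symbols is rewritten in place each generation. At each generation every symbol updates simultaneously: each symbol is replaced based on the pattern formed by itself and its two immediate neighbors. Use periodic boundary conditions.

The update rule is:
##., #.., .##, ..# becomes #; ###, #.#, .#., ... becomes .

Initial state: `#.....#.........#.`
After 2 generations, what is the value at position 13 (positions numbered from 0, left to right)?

.

.#...#.#.......#..
#.#.#...#.....#.#.
position 13 holds .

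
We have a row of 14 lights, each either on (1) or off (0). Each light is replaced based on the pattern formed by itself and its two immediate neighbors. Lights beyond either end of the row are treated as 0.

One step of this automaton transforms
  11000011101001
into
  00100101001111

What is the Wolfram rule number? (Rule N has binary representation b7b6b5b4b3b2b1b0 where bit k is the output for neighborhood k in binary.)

150

position 7: 111 → 1  (bit 7 = 1)
position 1: 110 → 0  (bit 6 = 0)
position 9: 101 → 0  (bit 5 = 0)
position 2: 100 → 1  (bit 4 = 1)
position 0: 011 → 0  (bit 3 = 0)
position 10: 010 → 1  (bit 2 = 1)
position 5: 001 → 1  (bit 1 = 1)
position 3: 000 → 0  (bit 0 = 0)
bits b7..b0 = 10010110 = 150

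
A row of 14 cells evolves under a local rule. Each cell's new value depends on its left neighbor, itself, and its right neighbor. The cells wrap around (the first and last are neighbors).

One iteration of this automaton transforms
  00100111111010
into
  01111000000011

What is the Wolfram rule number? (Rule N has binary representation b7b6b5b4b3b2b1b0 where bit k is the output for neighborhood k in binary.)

position 6: 111 → 0  (bit 7 = 0)
position 10: 110 → 0  (bit 6 = 0)
position 11: 101 → 0  (bit 5 = 0)
position 3: 100 → 1  (bit 4 = 1)
position 5: 011 → 0  (bit 3 = 0)
position 2: 010 → 1  (bit 2 = 1)
position 1: 001 → 1  (bit 1 = 1)
position 0: 000 → 0  (bit 0 = 0)
bits b7..b0 = 00010110 = 22

22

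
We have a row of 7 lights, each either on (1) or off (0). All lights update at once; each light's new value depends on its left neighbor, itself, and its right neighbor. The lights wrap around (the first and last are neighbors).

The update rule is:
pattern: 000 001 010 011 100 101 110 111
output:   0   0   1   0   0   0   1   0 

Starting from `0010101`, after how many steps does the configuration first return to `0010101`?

step 1: 0010101

1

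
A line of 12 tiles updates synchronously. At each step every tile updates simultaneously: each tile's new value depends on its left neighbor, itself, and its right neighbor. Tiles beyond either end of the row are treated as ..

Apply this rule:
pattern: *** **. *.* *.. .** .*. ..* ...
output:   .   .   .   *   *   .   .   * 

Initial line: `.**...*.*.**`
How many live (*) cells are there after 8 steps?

3

step 1: .*.**.....*.
step 2: ...*.****..*
step 3: **...*...*..
step 4: *.**..**..**
step 5: ..*.*.*.*.*.
step 6: *..........*
step 7: .*********..
step 8: .*........**
count of *: 3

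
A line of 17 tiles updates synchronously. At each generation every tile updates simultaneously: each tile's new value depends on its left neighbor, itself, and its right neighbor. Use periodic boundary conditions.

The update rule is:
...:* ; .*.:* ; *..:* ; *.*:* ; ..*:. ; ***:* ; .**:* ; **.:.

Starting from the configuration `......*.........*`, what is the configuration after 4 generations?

**.*********.****

*****.*********.*
****.*********.**
***.*********.***
**.*********.****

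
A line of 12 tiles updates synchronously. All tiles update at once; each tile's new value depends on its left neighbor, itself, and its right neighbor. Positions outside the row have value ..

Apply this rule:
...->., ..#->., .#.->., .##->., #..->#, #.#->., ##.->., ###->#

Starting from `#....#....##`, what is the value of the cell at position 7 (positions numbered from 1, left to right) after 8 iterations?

iteration 1: .#....#.....
iteration 2: ..#....#....
iteration 3: ...#....#...
iteration 4: ....#....#..
iteration 5: .....#....#.
iteration 6: ......#....#
iteration 7: .......#....
iteration 8: ........#...
position 7 holds .

.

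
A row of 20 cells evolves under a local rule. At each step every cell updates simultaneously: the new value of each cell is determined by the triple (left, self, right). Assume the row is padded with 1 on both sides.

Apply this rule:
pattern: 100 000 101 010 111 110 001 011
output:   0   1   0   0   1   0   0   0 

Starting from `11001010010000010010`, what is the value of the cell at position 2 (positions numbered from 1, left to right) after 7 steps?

0

10000000000111000000
00111111110010011110
00011111100000001100
01001111001111100000
00000110000111001110
01110000110010000100
00100110000000110000
position 2 holds 0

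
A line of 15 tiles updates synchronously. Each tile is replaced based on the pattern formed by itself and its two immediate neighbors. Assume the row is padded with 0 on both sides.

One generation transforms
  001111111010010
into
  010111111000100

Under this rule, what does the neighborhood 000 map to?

0

At position 0 the neighborhood is 000; the next row has 0 there.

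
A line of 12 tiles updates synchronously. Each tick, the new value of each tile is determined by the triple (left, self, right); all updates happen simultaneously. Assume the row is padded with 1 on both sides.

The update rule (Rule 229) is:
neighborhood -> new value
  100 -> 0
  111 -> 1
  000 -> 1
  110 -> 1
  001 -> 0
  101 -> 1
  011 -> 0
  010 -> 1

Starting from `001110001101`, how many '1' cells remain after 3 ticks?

000110100110
010011100011
110001101001
count of 1: 6

6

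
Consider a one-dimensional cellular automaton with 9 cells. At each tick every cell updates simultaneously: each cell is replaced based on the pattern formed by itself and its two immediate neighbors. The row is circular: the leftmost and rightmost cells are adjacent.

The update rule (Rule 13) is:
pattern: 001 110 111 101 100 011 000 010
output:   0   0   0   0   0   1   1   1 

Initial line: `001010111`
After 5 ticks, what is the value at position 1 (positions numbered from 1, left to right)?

0

tick 1: 001010100
tick 2: 101010101
tick 3: 001010101
tick 4: 001010101  (fixed point — unchanged through tick 5)
position 1 holds 0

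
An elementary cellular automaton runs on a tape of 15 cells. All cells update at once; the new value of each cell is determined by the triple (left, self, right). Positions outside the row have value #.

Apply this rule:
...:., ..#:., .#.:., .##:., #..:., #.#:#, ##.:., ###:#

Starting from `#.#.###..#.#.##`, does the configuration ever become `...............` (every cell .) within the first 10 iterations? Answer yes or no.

.#.#.#....#.#.#
#.#.#......#.#.
.#.#........#.#
#.#..........#.
.#............#
#..............
...............
all cells are . at iteration 7

yes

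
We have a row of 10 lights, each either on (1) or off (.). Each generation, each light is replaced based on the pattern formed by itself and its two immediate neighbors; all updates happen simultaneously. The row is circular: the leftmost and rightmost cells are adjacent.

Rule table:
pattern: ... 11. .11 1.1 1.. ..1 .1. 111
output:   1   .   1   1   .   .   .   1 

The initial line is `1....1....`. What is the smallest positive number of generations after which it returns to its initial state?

15

..11...11.
1.1..1.1..
.1....1...
...11...11
.1.1..1.1.
..1....1..
1...11...1
..1.1..1.1
...1....1.
11...11...
1..1.1..1.
....1....1
.11...11..
.1..1.1..1
1....1....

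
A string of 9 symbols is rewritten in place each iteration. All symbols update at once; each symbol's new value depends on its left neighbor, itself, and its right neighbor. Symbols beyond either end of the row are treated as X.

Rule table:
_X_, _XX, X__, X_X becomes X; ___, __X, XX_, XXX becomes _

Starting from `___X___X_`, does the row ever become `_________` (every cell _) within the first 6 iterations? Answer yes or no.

yes

X__XX__XX
_X_X_X_X_
XXXXXXXXX
_________
all cells are _ at iteration 4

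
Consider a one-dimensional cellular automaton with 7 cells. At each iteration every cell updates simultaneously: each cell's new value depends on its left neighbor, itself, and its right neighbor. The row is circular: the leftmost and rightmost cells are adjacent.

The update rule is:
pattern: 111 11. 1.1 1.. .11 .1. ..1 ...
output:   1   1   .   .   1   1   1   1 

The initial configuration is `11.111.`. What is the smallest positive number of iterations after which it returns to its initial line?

1

11.111.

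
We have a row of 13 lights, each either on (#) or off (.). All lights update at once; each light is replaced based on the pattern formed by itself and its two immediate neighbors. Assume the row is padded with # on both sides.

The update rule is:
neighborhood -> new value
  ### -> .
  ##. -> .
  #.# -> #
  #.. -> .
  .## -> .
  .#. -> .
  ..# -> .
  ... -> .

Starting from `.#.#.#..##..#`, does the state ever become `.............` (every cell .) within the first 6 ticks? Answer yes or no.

#.#.#........
.#.#.........
#.#..........
.#...........
#............
.............
all cells are . at tick 6

yes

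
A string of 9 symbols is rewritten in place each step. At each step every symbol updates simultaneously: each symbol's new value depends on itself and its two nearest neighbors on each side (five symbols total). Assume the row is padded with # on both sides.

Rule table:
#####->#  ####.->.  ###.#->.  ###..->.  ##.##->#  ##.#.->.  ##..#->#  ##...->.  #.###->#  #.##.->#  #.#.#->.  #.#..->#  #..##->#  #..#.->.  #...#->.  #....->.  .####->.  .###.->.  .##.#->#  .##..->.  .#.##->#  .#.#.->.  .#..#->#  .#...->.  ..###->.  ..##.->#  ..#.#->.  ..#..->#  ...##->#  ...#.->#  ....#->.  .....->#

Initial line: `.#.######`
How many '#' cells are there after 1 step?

..##.####
count of #: 6

6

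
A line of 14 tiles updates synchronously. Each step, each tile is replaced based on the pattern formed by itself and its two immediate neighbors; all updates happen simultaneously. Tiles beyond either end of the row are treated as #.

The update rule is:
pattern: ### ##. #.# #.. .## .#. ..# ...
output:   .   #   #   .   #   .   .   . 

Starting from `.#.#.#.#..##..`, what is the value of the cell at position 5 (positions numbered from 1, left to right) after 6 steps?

.

#.#.#.#...##..
##.#.#....##..
.##.#.....##..
####......##..
...#......##..
..........##..
position 5 holds .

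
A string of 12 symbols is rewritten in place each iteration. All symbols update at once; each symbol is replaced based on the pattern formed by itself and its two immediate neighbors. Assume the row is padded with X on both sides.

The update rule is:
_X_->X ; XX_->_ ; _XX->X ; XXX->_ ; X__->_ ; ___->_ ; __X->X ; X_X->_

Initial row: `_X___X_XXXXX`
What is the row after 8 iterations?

_X__XX_X____
_X_XX__X___X
_X_X__XX__XX
_X_X_XX__XX_
_X_X_X__XX__
_X_X_X_XX__X
_X_X_X_X__XX
_X_X_X_X_XX_

_X_X_X_X_XX_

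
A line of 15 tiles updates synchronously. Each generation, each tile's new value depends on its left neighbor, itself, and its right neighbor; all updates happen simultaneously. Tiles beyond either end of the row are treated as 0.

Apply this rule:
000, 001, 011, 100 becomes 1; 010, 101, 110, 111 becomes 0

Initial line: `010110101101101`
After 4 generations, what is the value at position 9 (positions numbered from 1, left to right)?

100100001001000
011011110110111
110010000100100
101101111011011
position 9 holds 1

1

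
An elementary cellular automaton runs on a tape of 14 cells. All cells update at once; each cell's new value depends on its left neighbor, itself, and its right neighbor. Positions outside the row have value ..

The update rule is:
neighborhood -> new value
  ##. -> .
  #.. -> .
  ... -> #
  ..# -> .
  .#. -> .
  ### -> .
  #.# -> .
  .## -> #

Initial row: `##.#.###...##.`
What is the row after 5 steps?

######.....#..

step 1: #....#...#.#..
step 2: ..##...#.....#
step 3: #.#..#...###..
step 4: .......#.#...#
step 5: ######.....#..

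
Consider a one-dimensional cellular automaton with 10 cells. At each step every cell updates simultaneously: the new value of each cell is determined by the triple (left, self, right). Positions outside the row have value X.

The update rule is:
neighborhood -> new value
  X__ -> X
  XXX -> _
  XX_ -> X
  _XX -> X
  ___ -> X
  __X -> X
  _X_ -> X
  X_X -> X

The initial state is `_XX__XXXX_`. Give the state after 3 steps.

XXXXXX__XX

XXXXXX__XX
_____XXXX_
XXXXXX__XX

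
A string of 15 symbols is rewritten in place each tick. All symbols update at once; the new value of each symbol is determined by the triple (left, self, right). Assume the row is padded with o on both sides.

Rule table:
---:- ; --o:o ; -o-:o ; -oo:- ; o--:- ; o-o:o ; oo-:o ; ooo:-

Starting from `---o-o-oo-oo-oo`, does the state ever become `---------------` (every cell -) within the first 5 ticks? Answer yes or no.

--ooooo-oo-oo--
-o----oo-oo-o-o
oo---o-oo-oooo-
-o--ooo-oo---oo
oo-o--oo-o--o--
tick 5 is oo-o--oo-o--o--, still not uniform -

no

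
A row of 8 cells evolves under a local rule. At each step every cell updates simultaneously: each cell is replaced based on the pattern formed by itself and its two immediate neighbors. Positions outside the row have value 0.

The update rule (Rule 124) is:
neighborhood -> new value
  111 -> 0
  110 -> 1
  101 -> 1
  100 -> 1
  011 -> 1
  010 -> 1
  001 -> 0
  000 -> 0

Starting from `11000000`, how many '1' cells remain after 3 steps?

5

11100000
10110000
11111000
count of 1: 5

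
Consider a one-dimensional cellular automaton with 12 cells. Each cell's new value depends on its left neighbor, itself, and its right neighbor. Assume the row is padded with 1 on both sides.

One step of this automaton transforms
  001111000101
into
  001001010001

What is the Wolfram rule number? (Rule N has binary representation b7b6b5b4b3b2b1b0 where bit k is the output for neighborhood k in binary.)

73

position 3: 111 → 0  (bit 7 = 0)
position 5: 110 → 1  (bit 6 = 1)
position 10: 101 → 0  (bit 5 = 0)
position 0: 100 → 0  (bit 4 = 0)
position 2: 011 → 1  (bit 3 = 1)
position 9: 010 → 0  (bit 2 = 0)
position 1: 001 → 0  (bit 1 = 0)
position 7: 000 → 1  (bit 0 = 1)
bits b7..b0 = 01001001 = 73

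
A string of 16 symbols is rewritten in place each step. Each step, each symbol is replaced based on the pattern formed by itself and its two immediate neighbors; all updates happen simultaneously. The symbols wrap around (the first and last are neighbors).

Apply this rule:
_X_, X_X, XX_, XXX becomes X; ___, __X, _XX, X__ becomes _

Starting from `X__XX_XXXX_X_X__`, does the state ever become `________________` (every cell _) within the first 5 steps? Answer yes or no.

no

X___XX_XXXXXXX__
X____XX_XXXXXX__
X_____XX_XXXXX__
X______XX_XXXX__
X_______XX_XXX__
step 5 is X_______XX_XXX__, still not uniform _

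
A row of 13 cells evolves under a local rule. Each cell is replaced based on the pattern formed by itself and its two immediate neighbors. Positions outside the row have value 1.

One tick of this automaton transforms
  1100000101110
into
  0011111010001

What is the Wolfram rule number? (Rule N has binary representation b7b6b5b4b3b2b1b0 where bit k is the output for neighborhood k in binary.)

51

position 0: 111 → 0  (bit 7 = 0)
position 1: 110 → 0  (bit 6 = 0)
position 8: 101 → 1  (bit 5 = 1)
position 2: 100 → 1  (bit 4 = 1)
position 9: 011 → 0  (bit 3 = 0)
position 7: 010 → 0  (bit 2 = 0)
position 6: 001 → 1  (bit 1 = 1)
position 3: 000 → 1  (bit 0 = 1)
bits b7..b0 = 00110011 = 51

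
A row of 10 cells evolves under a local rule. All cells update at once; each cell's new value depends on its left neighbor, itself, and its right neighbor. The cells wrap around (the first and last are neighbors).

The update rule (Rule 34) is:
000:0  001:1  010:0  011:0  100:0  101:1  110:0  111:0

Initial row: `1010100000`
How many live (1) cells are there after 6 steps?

0101000001
1010000010
0100000101
1000001010
0000010101
0000101010
count of 1: 3

3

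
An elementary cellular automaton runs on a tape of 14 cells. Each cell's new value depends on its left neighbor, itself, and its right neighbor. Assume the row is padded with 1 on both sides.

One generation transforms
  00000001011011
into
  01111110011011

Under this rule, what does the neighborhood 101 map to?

0

At position 8 the neighborhood is 101; the next row has 0 there.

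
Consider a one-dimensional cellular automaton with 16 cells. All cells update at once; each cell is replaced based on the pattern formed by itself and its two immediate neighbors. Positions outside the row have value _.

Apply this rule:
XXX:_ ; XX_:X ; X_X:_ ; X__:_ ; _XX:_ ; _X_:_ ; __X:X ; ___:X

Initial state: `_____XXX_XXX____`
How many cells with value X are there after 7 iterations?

8

iteration 1: XXXXX__X___X_XXX
iteration 2: ____X_X__XX____X
iteration 3: XXXX____X_X_XXX_
iteration 4: ___X_XXX______X_
iteration 5: XXX____X_XXXXX__
iteration 6: __X_XXX______X_X
iteration 7: XX____X_XXXXX___
count of X: 8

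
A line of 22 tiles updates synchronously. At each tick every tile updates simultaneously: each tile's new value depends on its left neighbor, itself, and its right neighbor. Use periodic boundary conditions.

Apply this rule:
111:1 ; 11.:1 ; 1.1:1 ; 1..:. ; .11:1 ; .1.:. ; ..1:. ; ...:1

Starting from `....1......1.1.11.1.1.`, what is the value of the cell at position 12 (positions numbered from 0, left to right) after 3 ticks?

.

tick 1: 111...1111..1.1111.1..
tick 2: 111.1.1111...111111...
tick 3: 1111.11111.1.111111.1.
position 12 holds .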